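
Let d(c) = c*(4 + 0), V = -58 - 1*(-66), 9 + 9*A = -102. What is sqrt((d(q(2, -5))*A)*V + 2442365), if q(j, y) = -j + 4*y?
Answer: sqrt(22059429)/3 ≈ 1565.6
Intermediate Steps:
A = -37/3 (A = -1 + (1/9)*(-102) = -1 - 34/3 = -37/3 ≈ -12.333)
V = 8 (V = -58 + 66 = 8)
d(c) = 4*c (d(c) = c*4 = 4*c)
sqrt((d(q(2, -5))*A)*V + 2442365) = sqrt(((4*(-1*2 + 4*(-5)))*(-37/3))*8 + 2442365) = sqrt(((4*(-2 - 20))*(-37/3))*8 + 2442365) = sqrt(((4*(-22))*(-37/3))*8 + 2442365) = sqrt(-88*(-37/3)*8 + 2442365) = sqrt((3256/3)*8 + 2442365) = sqrt(26048/3 + 2442365) = sqrt(7353143/3) = sqrt(22059429)/3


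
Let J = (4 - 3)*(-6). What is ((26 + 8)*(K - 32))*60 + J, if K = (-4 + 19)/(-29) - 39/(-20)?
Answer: -1808532/29 ≈ -62363.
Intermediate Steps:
K = 831/580 (K = 15*(-1/29) - 39*(-1/20) = -15/29 + 39/20 = 831/580 ≈ 1.4328)
J = -6 (J = 1*(-6) = -6)
((26 + 8)*(K - 32))*60 + J = ((26 + 8)*(831/580 - 32))*60 - 6 = (34*(-17729/580))*60 - 6 = -301393/290*60 - 6 = -1808358/29 - 6 = -1808532/29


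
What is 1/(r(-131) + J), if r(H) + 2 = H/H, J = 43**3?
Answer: 1/79506 ≈ 1.2578e-5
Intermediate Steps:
J = 79507
r(H) = -1 (r(H) = -2 + H/H = -2 + 1 = -1)
1/(r(-131) + J) = 1/(-1 + 79507) = 1/79506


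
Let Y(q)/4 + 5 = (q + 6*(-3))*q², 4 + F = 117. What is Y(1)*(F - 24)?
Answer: -7832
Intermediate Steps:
F = 113 (F = -4 + 117 = 113)
Y(q) = -20 + 4*q²*(-18 + q) (Y(q) = -20 + 4*((q + 6*(-3))*q²) = -20 + 4*((q - 18)*q²) = -20 + 4*((-18 + q)*q²) = -20 + 4*(q²*(-18 + q)) = -20 + 4*q²*(-18 + q))
Y(1)*(F - 24) = (-20 - 72*1² + 4*1³)*(113 - 24) = (-20 - 72*1 + 4*1)*89 = (-20 - 72 + 4)*89 = -88*89 = -7832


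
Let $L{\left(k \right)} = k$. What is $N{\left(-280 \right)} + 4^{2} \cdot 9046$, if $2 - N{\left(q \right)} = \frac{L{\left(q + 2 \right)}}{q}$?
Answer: $\frac{20263181}{140} \approx 1.4474 \cdot 10^{5}$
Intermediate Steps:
$N{\left(q \right)} = 2 - \frac{2 + q}{q}$ ($N{\left(q \right)} = 2 - \frac{q + 2}{q} = 2 - \frac{2 + q}{q}$)
$N{\left(-280 \right)} + 4^{2} \cdot 9046 = \frac{-2 - 280}{-280} + 4^{2} \cdot 9046 = \left(- \frac{1}{280}\right) \left(-282\right) + 16 \cdot 9046 = \frac{141}{140} + 144736 = \frac{20263181}{140}$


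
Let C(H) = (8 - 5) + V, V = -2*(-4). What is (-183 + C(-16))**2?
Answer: 29584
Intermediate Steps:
V = 8
C(H) = 11 (C(H) = (8 - 5) + 8 = 3 + 8 = 11)
(-183 + C(-16))**2 = (-183 + 11)**2 = (-172)**2 = 29584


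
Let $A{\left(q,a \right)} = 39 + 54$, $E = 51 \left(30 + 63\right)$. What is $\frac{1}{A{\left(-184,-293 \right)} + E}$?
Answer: $\frac{1}{4836} \approx 0.00020678$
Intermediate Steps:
$E = 4743$ ($E = 51 \cdot 93 = 4743$)
$A{\left(q,a \right)} = 93$
$\frac{1}{A{\left(-184,-293 \right)} + E} = \frac{1}{93 + 4743} = \frac{1}{4836}$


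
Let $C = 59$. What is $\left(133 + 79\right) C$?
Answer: $12508$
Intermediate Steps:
$\left(133 + 79\right) C = \left(133 + 79\right) 59 = 212 \cdot 59 = 12508$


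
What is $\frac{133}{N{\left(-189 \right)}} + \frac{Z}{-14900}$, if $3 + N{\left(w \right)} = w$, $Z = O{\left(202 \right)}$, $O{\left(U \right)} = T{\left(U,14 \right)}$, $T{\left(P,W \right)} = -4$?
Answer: $- \frac{495233}{715200} \approx -0.69244$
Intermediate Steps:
$O{\left(U \right)} = -4$
$Z = -4$
$N{\left(w \right)} = -3 + w$
$\frac{133}{N{\left(-189 \right)}} + \frac{Z}{-14900} = \frac{133}{-3 - 189} - \frac{4}{-14900} = \frac{133}{-192} - - \frac{1}{3725} = 133 \left(- \frac{1}{192}\right) + \frac{1}{3725} = - \frac{133}{192} + \frac{1}{3725} = - \frac{495233}{715200}$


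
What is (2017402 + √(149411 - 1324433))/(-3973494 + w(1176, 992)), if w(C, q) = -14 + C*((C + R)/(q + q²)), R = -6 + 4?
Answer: -41401123844/81544302413 - 61566*I*√130558/81544302413 ≈ -0.50771 - 0.0002728*I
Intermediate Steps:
R = -2
w(C, q) = -14 + C*(-2 + C)/(q + q²) (w(C, q) = -14 + C*((C - 2)/(q + q²)) = -14 + C*((-2 + C)/(q + q²)) = -14 + C*(-2 + C)/(q + q²))
(2017402 + √(149411 - 1324433))/(-3973494 + w(1176, 992)) = (2017402 + √(149411 - 1324433))/(-3973494 + (1176² - 14*992 - 14*992² - 2*1176)/(992*(1 + 992))) = (2017402 + √(-1175022))/(-3973494 + (1/992)*(1382976 - 13888 - 14*984064 - 2352)/993) = (2017402 + 3*I*√130558)/(-3973494 + (1/992)*(1/993)*(1382976 - 13888 - 13776896 - 2352)) = (2017402 + 3*I*√130558)/(-3973494 + (1/992)*(1/993)*(-12410160)) = (2017402 + 3*I*√130558)/(-3973494 - 258545/20522) = (2017402 + 3*I*√130558)/(-81544302413/20522) = (2017402 + 3*I*√130558)*(-20522/81544302413) = -41401123844/81544302413 - 61566*I*√130558/81544302413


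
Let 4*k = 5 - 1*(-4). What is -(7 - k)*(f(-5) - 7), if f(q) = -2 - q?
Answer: 19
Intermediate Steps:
k = 9/4 (k = (5 - 1*(-4))/4 = (5 + 4)/4 = (1/4)*9 = 9/4 ≈ 2.2500)
-(7 - k)*(f(-5) - 7) = -(7 - 1*9/4)*((-2 - 1*(-5)) - 7) = -(7 - 9/4)*((-2 + 5) - 7) = -19*(3 - 7)/4 = -19*(-4)/4 = -1*(-19) = 19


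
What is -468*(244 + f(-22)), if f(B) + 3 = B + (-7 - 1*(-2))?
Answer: -100152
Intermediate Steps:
f(B) = -8 + B (f(B) = -3 + (B + (-7 - 1*(-2))) = -3 + (B + (-7 + 2)) = -3 + (B - 5) = -3 + (-5 + B) = -8 + B)
-468*(244 + f(-22)) = -468*(244 + (-8 - 22)) = -468*(244 - 30) = -468*214 = -100152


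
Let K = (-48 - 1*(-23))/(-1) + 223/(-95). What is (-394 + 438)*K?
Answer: 94688/95 ≈ 996.72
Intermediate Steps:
K = 2152/95 (K = (-48 + 23)*(-1) + 223*(-1/95) = -25*(-1) - 223/95 = 25 - 223/95 = 2152/95 ≈ 22.653)
(-394 + 438)*K = (-394 + 438)*(2152/95) = 44*(2152/95) = 94688/95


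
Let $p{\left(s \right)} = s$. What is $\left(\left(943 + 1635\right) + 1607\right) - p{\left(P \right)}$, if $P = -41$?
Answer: $4226$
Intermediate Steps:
$\left(\left(943 + 1635\right) + 1607\right) - p{\left(P \right)} = \left(\left(943 + 1635\right) + 1607\right) - -41 = \left(2578 + 1607\right) + 41 = 4185 + 41 = 4226$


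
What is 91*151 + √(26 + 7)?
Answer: 13741 + √33 ≈ 13747.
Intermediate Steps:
91*151 + √(26 + 7) = 13741 + √33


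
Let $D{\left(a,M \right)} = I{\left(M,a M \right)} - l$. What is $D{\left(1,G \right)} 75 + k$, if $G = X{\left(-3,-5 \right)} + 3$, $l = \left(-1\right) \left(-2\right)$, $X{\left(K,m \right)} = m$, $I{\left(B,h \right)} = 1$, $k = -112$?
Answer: $-187$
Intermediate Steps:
$l = 2$
$G = -2$ ($G = -5 + 3 = -2$)
$D{\left(a,M \right)} = -1$ ($D{\left(a,M \right)} = 1 - 2 = -1$)
$D{\left(1,G \right)} 75 + k = \left(-1\right) 75 - 112 = -75 - 112 = -187$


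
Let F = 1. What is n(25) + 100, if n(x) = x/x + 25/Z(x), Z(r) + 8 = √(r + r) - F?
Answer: 2906/31 - 125*√2/31 ≈ 88.039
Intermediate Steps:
Z(r) = -9 + √2*√r (Z(r) = -8 + (√(r + r) - 1*1) = -8 + (√(2*r) - 1) = -8 + (√2*√r - 1) = -8 + (-1 + √2*√r) = -9 + √2*√r)
n(x) = 1 + 25/(-9 + √2*√x) (n(x) = x/x + 25/(-9 + √2*√x) = 1 + 25/(-9 + √2*√x))
n(25) + 100 = (16 + √2*√25)/(-9 + √2*√25) + 100 = (16 + √2*5)/(-9 + √2*5) + 100 = (16 + 5*√2)/(-9 + 5*√2) + 100 = 100 + (16 + 5*√2)/(-9 + 5*√2)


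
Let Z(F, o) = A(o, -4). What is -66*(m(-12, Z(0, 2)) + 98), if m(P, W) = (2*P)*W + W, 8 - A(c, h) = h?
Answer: 11748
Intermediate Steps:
A(c, h) = 8 - h
Z(F, o) = 12 (Z(F, o) = 8 - 1*(-4) = 8 + 4 = 12)
m(P, W) = W + 2*P*W (m(P, W) = 2*P*W + W = W + 2*P*W)
-66*(m(-12, Z(0, 2)) + 98) = -66*(12*(1 + 2*(-12)) + 98) = -66*(12*(1 - 24) + 98) = -66*(12*(-23) + 98) = -66*(-276 + 98) = -66*(-178) = 11748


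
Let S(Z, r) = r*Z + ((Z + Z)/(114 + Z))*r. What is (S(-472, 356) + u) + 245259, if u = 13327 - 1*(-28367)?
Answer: 21454891/179 ≈ 1.1986e+5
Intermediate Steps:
u = 41694 (u = 13327 + 28367 = 41694)
S(Z, r) = Z*r + 2*Z*r/(114 + Z) (S(Z, r) = Z*r + ((2*Z)/(114 + Z))*r = Z*r + (2*Z/(114 + Z))*r = Z*r + 2*Z*r/(114 + Z))
(S(-472, 356) + u) + 245259 = (-472*356*(116 - 472)/(114 - 472) + 41694) + 245259 = (-472*356*(-356)/(-358) + 41694) + 245259 = (-472*356*(-1/358)*(-356) + 41694) + 245259 = (-29909696/179 + 41694) + 245259 = -22446470/179 + 245259 = 21454891/179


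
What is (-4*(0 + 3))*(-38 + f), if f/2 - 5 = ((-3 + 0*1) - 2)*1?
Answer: 456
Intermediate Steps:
f = 0 (f = 10 + 2*(((-3 + 0*1) - 2)*1) = 10 + 2*(((-3 + 0) - 2)*1) = 10 + 2*((-3 - 2)*1) = 10 + 2*(-5*1) = 10 + 2*(-5) = 10 - 10 = 0)
(-4*(0 + 3))*(-38 + f) = (-4*(0 + 3))*(-38 + 0) = -4*3*(-38) = -12*(-38) = 456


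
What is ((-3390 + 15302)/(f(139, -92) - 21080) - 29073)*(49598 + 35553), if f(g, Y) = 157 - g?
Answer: -26070998346569/10531 ≈ -2.4756e+9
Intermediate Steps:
((-3390 + 15302)/(f(139, -92) - 21080) - 29073)*(49598 + 35553) = ((-3390 + 15302)/((157 - 1*139) - 21080) - 29073)*(49598 + 35553) = (11912/((157 - 139) - 21080) - 29073)*85151 = (11912/(18 - 21080) - 29073)*85151 = (11912/(-21062) - 29073)*85151 = (11912*(-1/21062) - 29073)*85151 = (-5956/10531 - 29073)*85151 = -306173719/10531*85151 = -26070998346569/10531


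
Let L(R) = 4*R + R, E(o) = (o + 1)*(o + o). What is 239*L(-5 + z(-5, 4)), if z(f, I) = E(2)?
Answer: 8365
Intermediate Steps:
E(o) = 2*o*(1 + o) (E(o) = (1 + o)*(2*o) = 2*o*(1 + o))
z(f, I) = 12 (z(f, I) = 2*2*(1 + 2) = 2*2*3 = 12)
L(R) = 5*R
239*L(-5 + z(-5, 4)) = 239*(5*(-5 + 12)) = 239*(5*7) = 239*35 = 8365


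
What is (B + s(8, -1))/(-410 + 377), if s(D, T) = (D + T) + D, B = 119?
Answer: -134/33 ≈ -4.0606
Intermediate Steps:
s(D, T) = T + 2*D
(B + s(8, -1))/(-410 + 377) = (119 + (-1 + 2*8))/(-410 + 377) = (119 + (-1 + 16))/(-33) = (119 + 15)*(-1/33) = 134*(-1/33) = -134/33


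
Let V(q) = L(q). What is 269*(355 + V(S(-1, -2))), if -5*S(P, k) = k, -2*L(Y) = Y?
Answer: 477206/5 ≈ 95441.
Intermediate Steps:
L(Y) = -Y/2
S(P, k) = -k/5
V(q) = -q/2
269*(355 + V(S(-1, -2))) = 269*(355 - (-1)*(-2)/10) = 269*(355 - ½*⅖) = 269*(355 - ⅕) = 269*(1774/5) = 477206/5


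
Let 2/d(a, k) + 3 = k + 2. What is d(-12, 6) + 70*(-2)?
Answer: -698/5 ≈ -139.60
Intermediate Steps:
d(a, k) = 2/(-1 + k) (d(a, k) = 2/(-3 + (k + 2)) = 2/(-3 + (2 + k)) = 2/(-1 + k))
d(-12, 6) + 70*(-2) = 2/(-1 + 6) + 70*(-2) = 2/5 - 140 = -698/5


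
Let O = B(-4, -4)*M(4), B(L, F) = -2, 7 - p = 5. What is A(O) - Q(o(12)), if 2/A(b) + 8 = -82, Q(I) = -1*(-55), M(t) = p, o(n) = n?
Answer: -2476/45 ≈ -55.022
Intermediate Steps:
p = 2 (p = 7 - 1*5 = 7 - 5 = 2)
M(t) = 2
Q(I) = 55
O = -4 (O = -2*2 = -4)
A(b) = -1/45 (A(b) = 2/(-8 - 82) = 2/(-90) = 2*(-1/90) = -1/45)
A(O) - Q(o(12)) = -1/45 - 1*55 = -1/45 - 55 = -2476/45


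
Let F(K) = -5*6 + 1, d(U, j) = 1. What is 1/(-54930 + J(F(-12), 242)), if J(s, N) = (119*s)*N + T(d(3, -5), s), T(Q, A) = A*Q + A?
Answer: -1/890130 ≈ -1.1234e-6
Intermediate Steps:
T(Q, A) = A + A*Q
F(K) = -29 (F(K) = -30 + 1 = -29)
J(s, N) = 2*s + 119*N*s (J(s, N) = (119*s)*N + s*(1 + 1) = 119*N*s + s*2 = 119*N*s + 2*s = 2*s + 119*N*s)
1/(-54930 + J(F(-12), 242)) = 1/(-54930 - 29*(2 + 119*242)) = 1/(-54930 - 29*(2 + 28798)) = 1/(-54930 - 29*28800) = 1/(-54930 - 835200) = 1/(-890130) = -1/890130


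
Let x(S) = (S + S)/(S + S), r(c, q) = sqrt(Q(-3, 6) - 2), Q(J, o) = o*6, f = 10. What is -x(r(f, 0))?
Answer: -1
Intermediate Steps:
Q(J, o) = 6*o
r(c, q) = sqrt(34) (r(c, q) = sqrt(6*6 - 2) = sqrt(36 - 2) = sqrt(34))
x(S) = 1 (x(S) = (2*S)/((2*S)) = (2*S)*(1/(2*S)) = 1)
-x(r(f, 0)) = -1*1 = -1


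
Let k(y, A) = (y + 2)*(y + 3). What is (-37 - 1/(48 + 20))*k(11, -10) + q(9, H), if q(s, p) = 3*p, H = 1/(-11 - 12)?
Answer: -5268183/782 ≈ -6736.8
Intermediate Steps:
k(y, A) = (2 + y)*(3 + y)
H = -1/23 (H = 1/(-23) = -1/23 ≈ -0.043478)
(-37 - 1/(48 + 20))*k(11, -10) + q(9, H) = (-37 - 1/(48 + 20))*(6 + 11² + 5*11) + 3*(-1/23) = (-37 - 1/68)*(6 + 121 + 55) - 3/23 = (-37 - 1*1/68)*182 - 3/23 = (-37 - 1/68)*182 - 3/23 = -2517/68*182 - 3/23 = -229047/34 - 3/23 = -5268183/782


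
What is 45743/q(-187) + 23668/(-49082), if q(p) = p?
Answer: -95833/391 ≈ -245.10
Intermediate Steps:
45743/q(-187) + 23668/(-49082) = 45743/(-187) + 23668/(-49082) = 45743*(-1/187) + 23668*(-1/49082) = -45743/187 - 122/253 = -95833/391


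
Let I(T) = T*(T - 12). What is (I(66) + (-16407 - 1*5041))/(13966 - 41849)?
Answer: 17884/27883 ≈ 0.64139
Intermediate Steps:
I(T) = T*(-12 + T)
(I(66) + (-16407 - 1*5041))/(13966 - 41849) = (66*(-12 + 66) + (-16407 - 1*5041))/(13966 - 41849) = (66*54 + (-16407 - 5041))/(-27883) = (3564 - 21448)*(-1/27883) = -17884*(-1/27883) = 17884/27883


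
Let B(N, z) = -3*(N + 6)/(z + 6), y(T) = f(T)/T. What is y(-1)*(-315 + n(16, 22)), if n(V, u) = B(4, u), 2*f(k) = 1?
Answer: 4425/28 ≈ 158.04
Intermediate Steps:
f(k) = ½ (f(k) = (½)*1 = ½)
y(T) = 1/(2*T)
B(N, z) = -3*(6 + N)/(6 + z)
n(V, u) = -30/(6 + u) (n(V, u) = 3*(-6 - 1*4)/(6 + u) = 3*(-6 - 4)/(6 + u) = 3*(-10)/(6 + u) = -30/(6 + u))
y(-1)*(-315 + n(16, 22)) = ((½)/(-1))*(-315 - 30/(6 + 22)) = ((½)*(-1))*(-315 - 30/28) = -(-315 - 30*1/28)/2 = -(-315 - 15/14)/2 = -½*(-4425/14) = 4425/28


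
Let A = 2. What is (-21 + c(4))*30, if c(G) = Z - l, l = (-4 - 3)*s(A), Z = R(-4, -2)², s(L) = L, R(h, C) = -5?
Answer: 540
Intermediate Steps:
Z = 25 (Z = (-5)² = 25)
l = -14 (l = (-4 - 3)*2 = -7*2 = -14)
c(G) = 39 (c(G) = 25 - 1*(-14) = 25 + 14 = 39)
(-21 + c(4))*30 = (-21 + 39)*30 = 18*30 = 540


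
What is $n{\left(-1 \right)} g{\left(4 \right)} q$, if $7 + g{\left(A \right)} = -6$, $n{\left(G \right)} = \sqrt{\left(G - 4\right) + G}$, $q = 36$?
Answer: $- 468 i \sqrt{6} \approx - 1146.4 i$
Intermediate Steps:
$n{\left(G \right)} = \sqrt{-4 + 2 G}$ ($n{\left(G \right)} = \sqrt{\left(-4 + G\right) + G} = \sqrt{-4 + 2 G}$)
$g{\left(A \right)} = -13$ ($g{\left(A \right)} = -7 - 6 = -13$)
$n{\left(-1 \right)} g{\left(4 \right)} q = \sqrt{-4 + 2 \left(-1\right)} \left(-13\right) 36 = \sqrt{-4 - 2} \left(-13\right) 36 = \sqrt{-6} \left(-13\right) 36 = i \sqrt{6} \left(-13\right) 36 = - 13 i \sqrt{6} \cdot 36 = - 468 i \sqrt{6}$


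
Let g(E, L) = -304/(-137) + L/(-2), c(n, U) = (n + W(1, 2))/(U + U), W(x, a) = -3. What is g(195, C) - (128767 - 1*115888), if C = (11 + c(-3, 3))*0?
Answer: -1764119/137 ≈ -12877.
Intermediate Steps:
c(n, U) = (-3 + n)/(2*U) (c(n, U) = (n - 3)/(U + U) = (-3 + n)/((2*U)) = (-3 + n)*(1/(2*U)) = (-3 + n)/(2*U))
C = 0 (C = (11 + (½)*(-3 - 3)/3)*0 = (11 + (½)*(⅓)*(-6))*0 = (11 - 1)*0 = 10*0 = 0)
g(E, L) = 304/137 - L/2 (g(E, L) = -304*(-1/137) + L*(-½) = 304/137 - L/2)
g(195, C) - (128767 - 1*115888) = (304/137 - ½*0) - (128767 - 1*115888) = (304/137 + 0) - (128767 - 115888) = 304/137 - 1*12879 = 304/137 - 12879 = -1764119/137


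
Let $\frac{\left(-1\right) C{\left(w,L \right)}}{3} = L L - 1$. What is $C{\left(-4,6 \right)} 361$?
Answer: $-37905$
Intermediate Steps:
$C{\left(w,L \right)} = 3 - 3 L^{2}$ ($C{\left(w,L \right)} = - 3 \left(L L - 1\right) = - 3 \left(L^{2} - 1\right) = - 3 \left(-1 + L^{2}\right) = 3 - 3 L^{2}$)
$C{\left(-4,6 \right)} 361 = \left(3 - 3 \cdot 6^{2}\right) 361 = \left(3 - 108\right) 361 = \left(-105\right) 361 = -37905$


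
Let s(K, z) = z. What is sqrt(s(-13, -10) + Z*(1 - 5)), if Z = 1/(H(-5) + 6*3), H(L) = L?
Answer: I*sqrt(1742)/13 ≈ 3.2106*I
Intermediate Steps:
Z = 1/13 (Z = 1/(-5 + 6*3) = 1/(-5 + 18) = 1/13 ≈ 0.076923)
sqrt(s(-13, -10) + Z*(1 - 5)) = sqrt(-10 + (1 - 5)/13) = sqrt(-10 + (1/13)*(-4)) = sqrt(-10 - 4/13) = sqrt(-134/13) = I*sqrt(1742)/13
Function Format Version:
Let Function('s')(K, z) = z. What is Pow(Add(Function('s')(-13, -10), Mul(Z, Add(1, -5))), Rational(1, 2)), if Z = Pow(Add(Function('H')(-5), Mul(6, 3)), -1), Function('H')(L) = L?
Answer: Mul(Rational(1, 13), I, Pow(1742, Rational(1, 2))) ≈ Mul(3.2106, I)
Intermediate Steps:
Z = Rational(1, 13) (Z = Pow(Add(-5, Mul(6, 3)), -1) = Pow(Add(-5, 18), -1) = Pow(13, -1) = Rational(1, 13) ≈ 0.076923)
Pow(Add(Function('s')(-13, -10), Mul(Z, Add(1, -5))), Rational(1, 2)) = Pow(Add(-10, Mul(Rational(1, 13), Add(1, -5))), Rational(1, 2)) = Pow(Add(-10, Mul(Rational(1, 13), -4)), Rational(1, 2)) = Pow(Add(-10, Rational(-4, 13)), Rational(1, 2)) = Pow(Rational(-134, 13), Rational(1, 2)) = Mul(Rational(1, 13), I, Pow(1742, Rational(1, 2)))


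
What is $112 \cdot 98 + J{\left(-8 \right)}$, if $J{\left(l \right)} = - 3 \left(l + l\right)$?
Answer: $11024$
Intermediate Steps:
$J{\left(l \right)} = - 6 l$ ($J{\left(l \right)} = - 3 \cdot 2 l = - 6 l$)
$112 \cdot 98 + J{\left(-8 \right)} = 112 \cdot 98 - -48 = 10976 + 48 = 11024$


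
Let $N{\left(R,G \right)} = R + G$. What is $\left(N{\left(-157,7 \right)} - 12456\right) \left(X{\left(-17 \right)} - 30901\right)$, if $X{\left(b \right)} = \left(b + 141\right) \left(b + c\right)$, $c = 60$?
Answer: $322322814$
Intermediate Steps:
$X{\left(b \right)} = \left(60 + b\right) \left(141 + b\right)$ ($X{\left(b \right)} = \left(b + 141\right) \left(b + 60\right) = \left(141 + b\right) \left(60 + b\right) = \left(60 + b\right) \left(141 + b\right)$)
$N{\left(R,G \right)} = G + R$
$\left(N{\left(-157,7 \right)} - 12456\right) \left(X{\left(-17 \right)} - 30901\right) = \left(\left(7 - 157\right) - 12456\right) \left(\left(8460 + \left(-17\right)^{2} + 201 \left(-17\right)\right) - 30901\right) = \left(-150 - 12456\right) \left(\left(8460 + 289 - 3417\right) - 30901\right) = - 12606 \left(5332 - 30901\right) = \left(-12606\right) \left(-25569\right) = 322322814$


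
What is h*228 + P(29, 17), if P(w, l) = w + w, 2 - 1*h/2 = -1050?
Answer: 479770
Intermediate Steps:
h = 2104 (h = 4 - 2*(-1050) = 4 + 2100 = 2104)
P(w, l) = 2*w
h*228 + P(29, 17) = 2104*228 + 2*29 = 479712 + 58 = 479770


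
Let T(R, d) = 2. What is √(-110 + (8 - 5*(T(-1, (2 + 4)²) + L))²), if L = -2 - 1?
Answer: √59 ≈ 7.6811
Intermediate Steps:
L = -3
√(-110 + (8 - 5*(T(-1, (2 + 4)²) + L))²) = √(-110 + (8 - 5*(2 - 3))²) = √(-110 + (8 - 5*(-1))²) = √(-110 + (8 + 5)²) = √(-110 + 13²) = √(-110 + 169) = √59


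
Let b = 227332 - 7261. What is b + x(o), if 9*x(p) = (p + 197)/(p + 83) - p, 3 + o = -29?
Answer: 33671462/153 ≈ 2.2008e+5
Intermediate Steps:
b = 220071
o = -32 (o = -3 - 29 = -32)
x(p) = -p/9 + (197 + p)/(9*(83 + p)) (x(p) = ((p + 197)/(p + 83) - p)/9 = ((197 + p)/(83 + p) - p)/9 = (-p + (197 + p)/(83 + p))/9 = -p/9 + (197 + p)/(9*(83 + p)))
b + x(o) = 220071 + (197 - 1*(-32)² - 82*(-32))/(9*(83 - 32)) = 220071 + (⅑)*(197 - 1*1024 + 2624)/51 = 220071 + (⅑)*(1/51)*(197 - 1024 + 2624) = 220071 + (⅑)*(1/51)*1797 = 220071 + 599/153 = 33671462/153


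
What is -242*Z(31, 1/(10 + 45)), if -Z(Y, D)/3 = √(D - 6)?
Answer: 66*I*√18095/5 ≈ 1775.6*I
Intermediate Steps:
Z(Y, D) = -3*√(-6 + D) (Z(Y, D) = -3*√(D - 6) = -3*√(-6 + D))
-242*Z(31, 1/(10 + 45)) = -(-726)*√(-6 + 1/(10 + 45)) = -(-726)*√(-6 + 1/55) = -(-726)*√(-329/55) = -(-726)*I*√18095/55 = -(-66)*I*√18095/5 = 66*I*√18095/5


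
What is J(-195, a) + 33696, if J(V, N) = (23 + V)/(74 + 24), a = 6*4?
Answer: 1651018/49 ≈ 33694.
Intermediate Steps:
a = 24
J(V, N) = 23/98 + V/98 (J(V, N) = (23 + V)/98 = (23 + V)*(1/98) = 23/98 + V/98)
J(-195, a) + 33696 = (23/98 + (1/98)*(-195)) + 33696 = (23/98 - 195/98) + 33696 = -86/49 + 33696 = 1651018/49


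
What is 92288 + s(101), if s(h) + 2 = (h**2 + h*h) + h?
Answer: 112789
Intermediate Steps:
s(h) = -2 + h + 2*h**2 (s(h) = -2 + ((h**2 + h*h) + h) = -2 + ((h**2 + h**2) + h) = -2 + (2*h**2 + h) = -2 + (h + 2*h**2) = -2 + h + 2*h**2)
92288 + s(101) = 92288 + (-2 + 101 + 2*101**2) = 92288 + (-2 + 101 + 2*10201) = 92288 + (-2 + 101 + 20402) = 92288 + 20501 = 112789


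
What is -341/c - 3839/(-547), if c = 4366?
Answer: 16574547/2388202 ≈ 6.9402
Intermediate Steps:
-341/c - 3839/(-547) = -341/4366 - 3839/(-547) = -341*1/4366 - 3839*(-1/547) = -341/4366 + 3839/547 = 16574547/2388202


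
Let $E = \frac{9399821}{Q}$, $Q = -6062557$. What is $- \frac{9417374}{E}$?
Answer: $\frac{57093366665318}{9399821} \approx 6.0739 \cdot 10^{6}$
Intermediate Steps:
$E = - \frac{9399821}{6062557}$ ($E = \frac{9399821}{-6062557} = 9399821 \left(- \frac{1}{6062557}\right) = - \frac{9399821}{6062557} \approx -1.5505$)
$- \frac{9417374}{E} = - \frac{9417374}{- \frac{9399821}{6062557}} = \left(-9417374\right) \left(- \frac{6062557}{9399821}\right) = \frac{57093366665318}{9399821}$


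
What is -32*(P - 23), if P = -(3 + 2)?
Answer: 896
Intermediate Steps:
P = -5 (P = -1*5 = -5)
-32*(P - 23) = -32*(-5 - 23) = -32*(-28) = 896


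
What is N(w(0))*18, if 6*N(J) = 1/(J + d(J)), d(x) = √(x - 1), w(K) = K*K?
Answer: -3*I ≈ -3.0*I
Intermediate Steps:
w(K) = K²
d(x) = √(-1 + x)
N(J) = 1/(6*(J + √(-1 + J)))
N(w(0))*18 = (1/(6*(0² + √(-1 + 0²))))*18 = (1/(6*(0 + √(-1 + 0))))*18 = (1/(6*(0 + √(-1))))*18 = (1/(6*(0 + I)))*18 = (1/(6*I))*18 = ((-I)/6)*18 = -I/6*18 = -3*I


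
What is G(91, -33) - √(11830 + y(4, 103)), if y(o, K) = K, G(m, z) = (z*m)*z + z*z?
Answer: 100188 - √11933 ≈ 1.0008e+5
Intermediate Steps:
G(m, z) = z² + m*z² (G(m, z) = (m*z)*z + z² = m*z² + z² = z² + m*z²)
G(91, -33) - √(11830 + y(4, 103)) = (-33)²*(1 + 91) - √(11830 + 103) = 1089*92 - √11933 = 100188 - √11933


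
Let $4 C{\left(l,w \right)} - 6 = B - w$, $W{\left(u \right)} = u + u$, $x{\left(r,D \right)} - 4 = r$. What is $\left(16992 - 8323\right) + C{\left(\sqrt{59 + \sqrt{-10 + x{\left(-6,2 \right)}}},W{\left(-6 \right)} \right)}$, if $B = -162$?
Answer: $8633$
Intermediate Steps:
$x{\left(r,D \right)} = 4 + r$
$W{\left(u \right)} = 2 u$
$C{\left(l,w \right)} = -39 - \frac{w}{4}$ ($C{\left(l,w \right)} = \frac{3}{2} + \frac{-162 - w}{4} = \frac{3}{2} - \left(\frac{81}{2} + \frac{w}{4}\right) = -39 - \frac{w}{4}$)
$\left(16992 - 8323\right) + C{\left(\sqrt{59 + \sqrt{-10 + x{\left(-6,2 \right)}}},W{\left(-6 \right)} \right)} = \left(16992 - 8323\right) - \left(39 + \frac{2 \left(-6\right)}{4}\right) = 8669 - 36 = 8633$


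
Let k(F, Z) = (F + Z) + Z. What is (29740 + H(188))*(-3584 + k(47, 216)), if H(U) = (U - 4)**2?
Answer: -197465580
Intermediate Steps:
k(F, Z) = F + 2*Z
H(U) = (-4 + U)**2
(29740 + H(188))*(-3584 + k(47, 216)) = (29740 + (-4 + 188)**2)*(-3584 + (47 + 2*216)) = (29740 + 184**2)*(-3584 + (47 + 432)) = (29740 + 33856)*(-3584 + 479) = 63596*(-3105) = -197465580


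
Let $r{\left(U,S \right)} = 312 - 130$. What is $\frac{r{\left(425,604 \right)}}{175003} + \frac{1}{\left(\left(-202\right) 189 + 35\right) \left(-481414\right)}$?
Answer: $\frac{3341988679767}{3213505573072606} \approx 0.00104$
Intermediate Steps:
$r{\left(U,S \right)} = 182$ ($r{\left(U,S \right)} = 312 - 130 = 182$)
$\frac{r{\left(425,604 \right)}}{175003} + \frac{1}{\left(\left(-202\right) 189 + 35\right) \left(-481414\right)} = \frac{182}{175003} + \frac{1}{\left(\left(-202\right) 189 + 35\right) \left(-481414\right)} = 182 \cdot \frac{1}{175003} + \frac{1}{-38178 + 35} \left(- \frac{1}{481414}\right) = \frac{182}{175003} + \frac{1}{-38143} \left(- \frac{1}{481414}\right) = \frac{182}{175003} - - \frac{1}{18362574202} = \frac{182}{175003} + \frac{1}{18362574202} = \frac{3341988679767}{3213505573072606}$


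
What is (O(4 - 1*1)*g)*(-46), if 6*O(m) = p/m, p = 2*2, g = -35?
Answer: 3220/9 ≈ 357.78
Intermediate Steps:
p = 4
O(m) = 2/(3*m) (O(m) = (4/m)/6 = 2/(3*m))
(O(4 - 1*1)*g)*(-46) = ((2/(3*(4 - 1*1)))*(-35))*(-46) = ((2/(3*(4 - 1)))*(-35))*(-46) = (((⅔)/3)*(-35))*(-46) = (((⅔)*(⅓))*(-35))*(-46) = ((2/9)*(-35))*(-46) = -70/9*(-46) = 3220/9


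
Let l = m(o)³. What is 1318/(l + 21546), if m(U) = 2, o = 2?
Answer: 659/10777 ≈ 0.061149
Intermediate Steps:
l = 8 (l = 2³ = 8)
1318/(l + 21546) = 1318/(8 + 21546) = 1318/21554 = 1318*(1/21554) = 659/10777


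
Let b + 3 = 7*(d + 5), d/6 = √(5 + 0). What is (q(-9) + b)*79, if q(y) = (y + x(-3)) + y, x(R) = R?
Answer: 869 + 3318*√5 ≈ 8288.3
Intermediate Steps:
d = 6*√5 (d = 6*√(5 + 0) = 6*√5 ≈ 13.416)
q(y) = -3 + 2*y (q(y) = (y - 3) + y = (-3 + y) + y = -3 + 2*y)
b = 32 + 42*√5 (b = -3 + 7*(6*√5 + 5) = -3 + 7*(5 + 6*√5) = -3 + (35 + 42*√5) = 32 + 42*√5 ≈ 125.91)
(q(-9) + b)*79 = ((-3 + 2*(-9)) + (32 + 42*√5))*79 = ((-3 - 18) + (32 + 42*√5))*79 = (-21 + (32 + 42*√5))*79 = (11 + 42*√5)*79 = 869 + 3318*√5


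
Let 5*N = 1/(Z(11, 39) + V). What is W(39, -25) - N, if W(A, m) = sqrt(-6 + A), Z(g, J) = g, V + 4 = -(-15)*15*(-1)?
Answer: 1/1090 + sqrt(33) ≈ 5.7455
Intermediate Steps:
V = -229 (V = -4 - (-15)*15*(-1) = -4 - 15*(-15)*(-1) = -4 + 225*(-1) = -4 - 225 = -229)
N = -1/1090 (N = 1/(5*(11 - 229)) = (1/5)/(-218) = (1/5)*(-1/218) = -1/1090 ≈ -0.00091743)
W(39, -25) - N = sqrt(-6 + 39) - 1*(-1/1090) = sqrt(33) + 1/1090 = 1/1090 + sqrt(33)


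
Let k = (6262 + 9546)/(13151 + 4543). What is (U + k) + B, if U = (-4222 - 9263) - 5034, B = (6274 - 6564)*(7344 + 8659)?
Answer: -41221606579/8847 ≈ -4.6594e+6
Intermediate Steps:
B = -4640870 (B = -290*16003 = -4640870)
U = -18519 (U = -13485 - 5034 = -18519)
k = 7904/8847 (k = 15808/17694 = 15808*(1/17694) = 7904/8847 ≈ 0.89341)
(U + k) + B = (-18519 + 7904/8847) - 4640870 = -163829689/8847 - 4640870 = -41221606579/8847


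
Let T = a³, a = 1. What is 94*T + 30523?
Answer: 30617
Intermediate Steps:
T = 1 (T = 1³ = 1)
94*T + 30523 = 94*1 + 30523 = 94 + 30523 = 30617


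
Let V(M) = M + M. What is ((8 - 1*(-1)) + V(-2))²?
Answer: 25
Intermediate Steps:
V(M) = 2*M
((8 - 1*(-1)) + V(-2))² = ((8 - 1*(-1)) + 2*(-2))² = ((8 + 1) - 4)² = (9 - 4)² = 5² = 25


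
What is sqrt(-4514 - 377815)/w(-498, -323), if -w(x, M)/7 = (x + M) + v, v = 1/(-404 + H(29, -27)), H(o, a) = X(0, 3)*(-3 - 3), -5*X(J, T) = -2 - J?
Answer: 6096*I*sqrt(42481)/11677939 ≈ 0.10759*I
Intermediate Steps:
X(J, T) = 2/5 + J/5 (X(J, T) = -(-2 - J)/5 = 2/5 + J/5)
H(o, a) = -12/5 (H(o, a) = (2/5 + (1/5)*0)*(-3 - 3) = (2/5 + 0)*(-6) = (2/5)*(-6) = -12/5)
v = -5/2032 (v = 1/(-404 - 12/5) = 1/(-2032/5) = -5/2032 ≈ -0.0024606)
w(x, M) = 35/2032 - 7*M - 7*x (w(x, M) = -7*((x + M) - 5/2032) = -7*((M + x) - 5/2032) = -7*(-5/2032 + M + x) = 35/2032 - 7*M - 7*x)
sqrt(-4514 - 377815)/w(-498, -323) = sqrt(-4514 - 377815)/(35/2032 - 7*(-323) - 7*(-498)) = sqrt(-382329)/(35/2032 + 2261 + 3486) = (3*I*sqrt(42481))/(11677939/2032) = (3*I*sqrt(42481))*(2032/11677939) = 6096*I*sqrt(42481)/11677939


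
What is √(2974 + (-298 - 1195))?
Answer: √1481 ≈ 38.484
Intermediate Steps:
√(2974 + (-298 - 1195)) = √(2974 - 1493) = √1481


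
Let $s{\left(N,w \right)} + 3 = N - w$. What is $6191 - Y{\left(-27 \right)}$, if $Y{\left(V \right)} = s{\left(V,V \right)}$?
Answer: $6194$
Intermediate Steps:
$s{\left(N,w \right)} = -3 + N - w$ ($s{\left(N,w \right)} = -3 + \left(N - w\right) = -3 + N - w$)
$Y{\left(V \right)} = -3$ ($Y{\left(V \right)} = -3 + V - V = -3$)
$6191 - Y{\left(-27 \right)} = 6191 - -3 = 6191 + 3 = 6194$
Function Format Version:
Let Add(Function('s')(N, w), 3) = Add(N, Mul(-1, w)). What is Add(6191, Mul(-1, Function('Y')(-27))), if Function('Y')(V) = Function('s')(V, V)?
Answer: 6194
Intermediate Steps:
Function('s')(N, w) = Add(-3, N, Mul(-1, w)) (Function('s')(N, w) = Add(-3, Add(N, Mul(-1, w))) = Add(-3, N, Mul(-1, w)))
Function('Y')(V) = -3 (Function('Y')(V) = Add(-3, V, Mul(-1, V)) = -3)
Add(6191, Mul(-1, Function('Y')(-27))) = Add(6191, Mul(-1, -3)) = Add(6191, 3) = 6194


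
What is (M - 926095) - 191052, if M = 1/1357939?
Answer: -1517017480032/1357939 ≈ -1.1171e+6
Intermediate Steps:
M = 1/1357939 ≈ 7.3641e-7
(M - 926095) - 191052 = (1/1357939 - 926095) - 191052 = -1257580518204/1357939 - 191052 = -1517017480032/1357939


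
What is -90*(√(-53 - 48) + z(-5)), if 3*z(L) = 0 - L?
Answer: -150 - 90*I*√101 ≈ -150.0 - 904.49*I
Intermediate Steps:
z(L) = -L/3 (z(L) = (0 - L)/3 = (-L)/3 = -L/3)
-90*(√(-53 - 48) + z(-5)) = -90*(√(-53 - 48) - ⅓*(-5)) = -90*(√(-101) + 5/3) = -90*(I*√101 + 5/3) = -90*(5/3 + I*√101) = -150 - 90*I*√101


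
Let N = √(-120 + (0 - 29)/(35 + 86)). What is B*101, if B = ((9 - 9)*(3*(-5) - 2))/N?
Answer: 0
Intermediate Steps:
N = I*√14549/11 (N = √(-120 - 29/121) = √(-14549/121) = I*√14549/11 ≈ 10.965*I)
B = 0 (B = ((9 - 9)*(3*(-5) - 2))/((I*√14549/11)) = (0*(-15 - 2))*(-11*I*√14549/14549) = (0*(-17))*(-11*I*√14549/14549) = 0*(-11*I*√14549/14549) = 0)
B*101 = 0*101 = 0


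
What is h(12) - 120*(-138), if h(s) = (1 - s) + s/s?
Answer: 16550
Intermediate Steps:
h(s) = 2 - s (h(s) = (1 - s) + 1 = 2 - s)
h(12) - 120*(-138) = (2 - 1*12) - 120*(-138) = (2 - 12) + 16560 = -10 + 16560 = 16550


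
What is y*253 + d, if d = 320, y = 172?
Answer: 43836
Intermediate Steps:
y*253 + d = 172*253 + 320 = 43516 + 320 = 43836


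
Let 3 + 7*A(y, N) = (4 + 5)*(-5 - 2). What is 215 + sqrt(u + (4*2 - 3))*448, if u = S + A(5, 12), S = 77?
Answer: 215 + 128*sqrt(889) ≈ 4031.5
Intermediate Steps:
A(y, N) = -66/7 (A(y, N) = -3/7 + ((4 + 5)*(-5 - 2))/7 = -3/7 + (9*(-7))/7 = -3/7 + (1/7)*(-63) = -3/7 - 9 = -66/7)
u = 473/7 (u = 77 - 66/7 = 473/7 ≈ 67.571)
215 + sqrt(u + (4*2 - 3))*448 = 215 + sqrt(473/7 + (4*2 - 3))*448 = 215 + sqrt(473/7 + (8 - 3))*448 = 215 + sqrt(473/7 + 5)*448 = 215 + sqrt(508/7)*448 = 215 + (2*sqrt(889)/7)*448 = 215 + 128*sqrt(889)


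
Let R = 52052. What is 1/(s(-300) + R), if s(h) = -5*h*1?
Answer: 1/53552 ≈ 1.8673e-5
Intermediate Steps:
s(h) = -5*h
1/(s(-300) + R) = 1/(-5*(-300) + 52052) = 1/(1500 + 52052) = 1/53552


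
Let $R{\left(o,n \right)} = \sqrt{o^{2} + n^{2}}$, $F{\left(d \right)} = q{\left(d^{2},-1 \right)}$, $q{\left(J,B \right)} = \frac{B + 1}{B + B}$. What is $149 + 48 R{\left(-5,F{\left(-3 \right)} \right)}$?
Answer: $389$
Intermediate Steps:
$q{\left(J,B \right)} = \frac{1 + B}{2 B}$
$F{\left(d \right)} = 0$ ($F{\left(d \right)} = \frac{1 - 1}{2 \left(-1\right)} = \frac{1}{2} \left(-1\right) 0 = 0$)
$R{\left(o,n \right)} = \sqrt{n^{2} + o^{2}}$
$149 + 48 R{\left(-5,F{\left(-3 \right)} \right)} = 149 + 48 \sqrt{0^{2} + \left(-5\right)^{2}} = 149 + 48 \sqrt{0 + 25} = 149 + 48 \sqrt{25} = 149 + 48 \cdot 5 = 149 + 240 = 389$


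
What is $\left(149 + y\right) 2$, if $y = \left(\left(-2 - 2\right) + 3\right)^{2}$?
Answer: $300$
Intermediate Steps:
$y = 1$ ($y = \left(\left(-2 - 2\right) + 3\right)^{2} = \left(-4 + 3\right)^{2} = \left(-1\right)^{2} = 1$)
$\left(149 + y\right) 2 = \left(149 + 1\right) 2 = 150 \cdot 2 = 300$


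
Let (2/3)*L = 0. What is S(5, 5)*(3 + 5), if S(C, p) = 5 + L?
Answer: 40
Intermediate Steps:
L = 0 (L = (3/2)*0 = 0)
S(C, p) = 5 (S(C, p) = 5 + 0 = 5)
S(5, 5)*(3 + 5) = 5*(3 + 5) = 5*8 = 40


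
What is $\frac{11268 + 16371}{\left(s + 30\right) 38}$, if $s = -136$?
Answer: $- \frac{27639}{4028} \approx -6.8617$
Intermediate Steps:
$\frac{11268 + 16371}{\left(s + 30\right) 38} = \frac{11268 + 16371}{\left(-136 + 30\right) 38} = \frac{27639}{\left(-106\right) 38} = \frac{27639}{-4028} = 27639 \left(- \frac{1}{4028}\right) = - \frac{27639}{4028}$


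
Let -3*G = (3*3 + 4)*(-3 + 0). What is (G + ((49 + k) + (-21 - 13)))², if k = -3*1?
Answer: 625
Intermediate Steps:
k = -3
G = 13 (G = -(3*3 + 4)*(-3 + 0)/3 = -(9 + 4)*(-3)/3 = -13*(-3)/3 = -⅓*(-39) = 13)
(G + ((49 + k) + (-21 - 13)))² = (13 + ((49 - 3) + (-21 - 13)))² = (13 + (46 - 34))² = (13 + 12)² = 25² = 625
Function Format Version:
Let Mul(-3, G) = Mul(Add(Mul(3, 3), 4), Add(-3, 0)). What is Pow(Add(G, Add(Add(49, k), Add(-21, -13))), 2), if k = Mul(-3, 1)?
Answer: 625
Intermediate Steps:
k = -3
G = 13 (G = Mul(Rational(-1, 3), Mul(Add(Mul(3, 3), 4), Add(-3, 0))) = Mul(Rational(-1, 3), Mul(Add(9, 4), -3)) = Mul(Rational(-1, 3), Mul(13, -3)) = Mul(Rational(-1, 3), -39) = 13)
Pow(Add(G, Add(Add(49, k), Add(-21, -13))), 2) = Pow(Add(13, Add(Add(49, -3), Add(-21, -13))), 2) = Pow(Add(13, Add(46, -34)), 2) = Pow(Add(13, 12), 2) = Pow(25, 2) = 625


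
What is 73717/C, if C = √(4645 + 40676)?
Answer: 73717*√45321/45321 ≈ 346.27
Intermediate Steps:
C = √45321 ≈ 212.89
73717/C = 73717/(√45321) = 73717*(√45321/45321) = 73717*√45321/45321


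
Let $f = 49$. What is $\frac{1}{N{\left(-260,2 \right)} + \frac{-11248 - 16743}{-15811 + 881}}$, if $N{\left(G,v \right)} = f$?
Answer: $\frac{14930}{759561} \approx 0.019656$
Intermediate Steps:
$N{\left(G,v \right)} = 49$
$\frac{1}{N{\left(-260,2 \right)} + \frac{-11248 - 16743}{-15811 + 881}} = \frac{1}{49 + \frac{-11248 - 16743}{-15811 + 881}} = \frac{1}{49 - \frac{27991}{-14930}} = \frac{1}{49 - - \frac{27991}{14930}} = \frac{1}{49 + \frac{27991}{14930}} = \frac{1}{\frac{759561}{14930}} = \frac{14930}{759561}$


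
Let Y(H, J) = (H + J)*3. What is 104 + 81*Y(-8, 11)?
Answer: 833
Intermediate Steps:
Y(H, J) = 3*H + 3*J
104 + 81*Y(-8, 11) = 104 + 81*(3*(-8) + 3*11) = 104 + 81*(-24 + 33) = 104 + 81*9 = 104 + 729 = 833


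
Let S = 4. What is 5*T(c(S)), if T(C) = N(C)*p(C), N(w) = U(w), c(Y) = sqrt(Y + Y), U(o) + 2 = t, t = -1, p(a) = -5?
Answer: 75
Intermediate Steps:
U(o) = -3 (U(o) = -2 - 1 = -3)
c(Y) = sqrt(2)*sqrt(Y) (c(Y) = sqrt(2*Y) = sqrt(2)*sqrt(Y))
N(w) = -3
T(C) = 15 (T(C) = -3*(-5) = 15)
5*T(c(S)) = 5*15 = 75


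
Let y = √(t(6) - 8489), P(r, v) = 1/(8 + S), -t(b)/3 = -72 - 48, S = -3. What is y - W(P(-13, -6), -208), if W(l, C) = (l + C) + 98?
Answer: 549/5 + I*√8129 ≈ 109.8 + 90.161*I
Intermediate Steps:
t(b) = 360 (t(b) = -3*(-72 - 48) = -3*(-120) = 360)
P(r, v) = ⅕ (P(r, v) = 1/(8 - 3) = 1/5 = ⅕)
W(l, C) = 98 + C + l (W(l, C) = (C + l) + 98 = 98 + C + l)
y = I*√8129 (y = √(360 - 8489) = √(-8129) = I*√8129 ≈ 90.161*I)
y - W(P(-13, -6), -208) = I*√8129 - (98 - 208 + ⅕) = I*√8129 - 1*(-549/5) = I*√8129 + 549/5 = 549/5 + I*√8129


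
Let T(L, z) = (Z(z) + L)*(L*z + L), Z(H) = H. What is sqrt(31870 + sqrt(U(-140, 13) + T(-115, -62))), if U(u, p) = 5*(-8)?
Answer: sqrt(31870 + I*sqrt(1241695)) ≈ 178.55 + 3.12*I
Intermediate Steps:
U(u, p) = -40
T(L, z) = (L + z)*(L + L*z) (T(L, z) = (z + L)*(L*z + L) = (L + z)*(L + L*z))
sqrt(31870 + sqrt(U(-140, 13) + T(-115, -62))) = sqrt(31870 + sqrt(-40 - 115*(-115 - 62 + (-62)**2 - 115*(-62)))) = sqrt(31870 + sqrt(-40 - 115*(-115 - 62 + 3844 + 7130))) = sqrt(31870 + sqrt(-40 - 115*10797)) = sqrt(31870 + sqrt(-40 - 1241655)) = sqrt(31870 + sqrt(-1241695)) = sqrt(31870 + I*sqrt(1241695))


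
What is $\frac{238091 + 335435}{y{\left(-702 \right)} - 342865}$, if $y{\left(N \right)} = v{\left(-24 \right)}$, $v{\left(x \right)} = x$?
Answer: $- \frac{573526}{342889} \approx -1.6726$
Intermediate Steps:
$y{\left(N \right)} = -24$
$\frac{238091 + 335435}{y{\left(-702 \right)} - 342865} = \frac{238091 + 335435}{-24 - 342865} = \frac{573526}{-342889} = 573526 \left(- \frac{1}{342889}\right) = - \frac{573526}{342889}$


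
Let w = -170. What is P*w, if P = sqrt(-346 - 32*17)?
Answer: -170*I*sqrt(890) ≈ -5071.6*I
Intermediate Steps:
P = I*sqrt(890) (P = sqrt(-346 - 544) = sqrt(-890) = I*sqrt(890) ≈ 29.833*I)
P*w = (I*sqrt(890))*(-170) = -170*I*sqrt(890)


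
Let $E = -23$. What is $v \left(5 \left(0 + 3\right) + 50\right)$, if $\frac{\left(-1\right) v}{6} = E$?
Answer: $8970$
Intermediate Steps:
$v = 138$ ($v = \left(-6\right) \left(-23\right) = 138$)
$v \left(5 \left(0 + 3\right) + 50\right) = 138 \left(5 \left(0 + 3\right) + 50\right) = 138 \left(5 \cdot 3 + 50\right) = 138 \left(15 + 50\right) = 138 \cdot 65 = 8970$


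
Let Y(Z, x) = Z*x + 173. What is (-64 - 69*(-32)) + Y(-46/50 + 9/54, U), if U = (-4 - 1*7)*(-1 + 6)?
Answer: 70753/30 ≈ 2358.4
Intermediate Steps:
U = -55 (U = (-4 - 7)*5 = -11*5 = -55)
Y(Z, x) = 173 + Z*x
(-64 - 69*(-32)) + Y(-46/50 + 9/54, U) = (-64 - 69*(-32)) + (173 + (-46/50 + 9/54)*(-55)) = (-64 + 2208) + (173 + (-46*1/50 + 9*(1/54))*(-55)) = 2144 + (173 + (-23/25 + 1/6)*(-55)) = 2144 + (173 - 113/150*(-55)) = 2144 + (173 + 1243/30) = 2144 + 6433/30 = 70753/30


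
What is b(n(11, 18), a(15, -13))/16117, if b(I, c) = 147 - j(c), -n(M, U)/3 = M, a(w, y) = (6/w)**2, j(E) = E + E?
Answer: 3667/402925 ≈ 0.0091009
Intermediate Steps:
j(E) = 2*E
a(w, y) = 36/w**2
n(M, U) = -3*M
b(I, c) = 147 - 2*c
b(n(11, 18), a(15, -13))/16117 = (147 - 72/15**2)/16117 = (147 - 72/225)*(1/16117) = (147 - 2*4/25)*(1/16117) = (147 - 8/25)*(1/16117) = (3667/25)*(1/16117) = 3667/402925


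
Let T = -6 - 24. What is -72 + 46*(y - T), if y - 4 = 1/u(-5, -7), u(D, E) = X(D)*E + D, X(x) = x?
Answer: 22403/15 ≈ 1493.5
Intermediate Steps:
T = -30
u(D, E) = D + D*E (u(D, E) = D*E + D = D + D*E)
y = 121/30 (y = 4 + 1/(-5*(1 - 7)) = 4 + 1/(-5*(-6)) = 4 + 1/30 = 121/30 ≈ 4.0333)
-72 + 46*(y - T) = -72 + 46*(121/30 - 1*(-30)) = -72 + 46*(121/30 + 30) = -72 + 46*(1021/30) = -72 + 23483/15 = 22403/15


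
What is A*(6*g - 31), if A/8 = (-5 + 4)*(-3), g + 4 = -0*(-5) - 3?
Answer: -1752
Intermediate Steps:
g = -7 (g = -4 + (-0*(-5) - 3) = -4 + (-5*0 - 3) = -4 + (0 - 3) = -4 - 3 = -7)
A = 24 (A = 8*((-5 + 4)*(-3)) = 8*(-1*(-3)) = 8*3 = 24)
A*(6*g - 31) = 24*(6*(-7) - 31) = 24*(-42 - 31) = 24*(-73) = -1752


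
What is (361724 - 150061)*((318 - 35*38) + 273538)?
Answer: 57683670738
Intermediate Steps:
(361724 - 150061)*((318 - 35*38) + 273538) = 211663*((318 - 1330) + 273538) = 211663*(-1012 + 273538) = 211663*272526 = 57683670738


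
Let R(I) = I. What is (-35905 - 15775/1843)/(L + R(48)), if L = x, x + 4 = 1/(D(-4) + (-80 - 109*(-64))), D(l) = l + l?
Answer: -455907696720/558563539 ≈ -816.21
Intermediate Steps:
D(l) = 2*l
x = -27551/6888 (x = -4 + 1/(2*(-4) + (-80 - 109*(-64))) = -4 + 1/(-8 + (-80 + 6976)) = -4 + 1/(-8 + 6896) = -4 + 1/6888 = -27551/6888 ≈ -3.9999)
L = -27551/6888 ≈ -3.9999
(-35905 - 15775/1843)/(L + R(48)) = (-35905 - 15775/1843)/(-27551/6888 + 48) = (-35905 - 15775/1843)/(303073/6888) = (-35905 - 5*3155/1843)*(6888/303073) = (-35905 - 15775/1843)*(6888/303073) = -66188690/1843*6888/303073 = -455907696720/558563539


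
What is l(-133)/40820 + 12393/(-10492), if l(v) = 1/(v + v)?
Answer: -33641172913/28480848760 ≈ -1.1812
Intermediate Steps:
l(v) = 1/(2*v)
l(-133)/40820 + 12393/(-10492) = ((½)/(-133))/40820 + 12393/(-10492) = ((½)*(-1/133))*(1/40820) + 12393*(-1/10492) = -1/266*1/40820 - 12393/10492 = -1/10858120 - 12393/10492 = -33641172913/28480848760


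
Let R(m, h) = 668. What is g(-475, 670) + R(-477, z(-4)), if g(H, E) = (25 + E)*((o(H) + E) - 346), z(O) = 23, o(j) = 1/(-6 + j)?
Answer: 108632193/481 ≈ 2.2585e+5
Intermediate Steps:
g(H, E) = (25 + E)*(-346 + E + 1/(-6 + H)) (g(H, E) = (25 + E)*((1/(-6 + H) + E) - 346) = (25 + E)*((E + 1/(-6 + H)) - 346) = (25 + E)*(-346 + E + 1/(-6 + H)))
g(-475, 670) + R(-477, z(-4)) = (25 + 670 + (-6 - 475)*(-8650 + 670**2 - 321*670))/(-6 - 475) + 668 = (25 + 670 - 481*(-8650 + 448900 - 215070))/(-481) + 668 = -(25 + 670 - 481*225180)/481 + 668 = -(25 + 670 - 108311580)/481 + 668 = -1/481*(-108310885) + 668 = 108310885/481 + 668 = 108632193/481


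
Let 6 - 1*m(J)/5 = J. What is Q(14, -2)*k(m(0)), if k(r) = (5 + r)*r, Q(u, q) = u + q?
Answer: 12600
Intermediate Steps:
Q(u, q) = q + u
m(J) = 30 - 5*J
k(r) = r*(5 + r)
Q(14, -2)*k(m(0)) = (-2 + 14)*((30 - 5*0)*(5 + (30 - 5*0))) = 12*((30 + 0)*(5 + (30 + 0))) = 12*(30*(5 + 30)) = 12*(30*35) = 12*1050 = 12600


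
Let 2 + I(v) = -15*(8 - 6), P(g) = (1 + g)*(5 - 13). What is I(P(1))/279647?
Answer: -32/279647 ≈ -0.00011443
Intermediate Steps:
P(g) = -8 - 8*g (P(g) = (1 + g)*(-8) = -8 - 8*g)
I(v) = -32 (I(v) = -2 - 15*(8 - 6) = -2 - 15*2 = -2 - 30 = -32)
I(P(1))/279647 = -32/279647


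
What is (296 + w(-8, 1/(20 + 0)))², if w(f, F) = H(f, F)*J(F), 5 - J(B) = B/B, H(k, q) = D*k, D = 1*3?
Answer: 40000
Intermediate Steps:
D = 3
H(k, q) = 3*k
J(B) = 4 (J(B) = 5 - B/B = 5 - 1*1 = 5 - 1 = 4)
w(f, F) = 12*f (w(f, F) = (3*f)*4 = 12*f)
(296 + w(-8, 1/(20 + 0)))² = (296 + 12*(-8))² = (296 - 96)² = 200² = 40000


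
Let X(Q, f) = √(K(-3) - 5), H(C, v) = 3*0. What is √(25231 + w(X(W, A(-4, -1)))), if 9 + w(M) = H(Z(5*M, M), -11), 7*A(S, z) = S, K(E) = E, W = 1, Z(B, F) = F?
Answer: √25222 ≈ 158.81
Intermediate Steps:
H(C, v) = 0
A(S, z) = S/7
X(Q, f) = 2*I*√2 (X(Q, f) = √(-3 - 5) = √(-8) = 2*I*√2)
w(M) = -9 (w(M) = -9 + 0 = -9)
√(25231 + w(X(W, A(-4, -1)))) = √(25231 - 9) = √25222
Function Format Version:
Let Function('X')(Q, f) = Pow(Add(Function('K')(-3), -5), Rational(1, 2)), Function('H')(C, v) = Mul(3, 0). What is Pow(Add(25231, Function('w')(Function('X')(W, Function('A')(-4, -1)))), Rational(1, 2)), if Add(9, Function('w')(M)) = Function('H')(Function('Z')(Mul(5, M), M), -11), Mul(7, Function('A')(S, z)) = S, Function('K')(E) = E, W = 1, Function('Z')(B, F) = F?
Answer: Pow(25222, Rational(1, 2)) ≈ 158.81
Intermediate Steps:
Function('H')(C, v) = 0
Function('A')(S, z) = Mul(Rational(1, 7), S)
Function('X')(Q, f) = Mul(2, I, Pow(2, Rational(1, 2))) (Function('X')(Q, f) = Pow(Add(-3, -5), Rational(1, 2)) = Pow(-8, Rational(1, 2)) = Mul(2, I, Pow(2, Rational(1, 2))))
Function('w')(M) = -9 (Function('w')(M) = Add(-9, 0) = -9)
Pow(Add(25231, Function('w')(Function('X')(W, Function('A')(-4, -1)))), Rational(1, 2)) = Pow(Add(25231, -9), Rational(1, 2)) = Pow(25222, Rational(1, 2))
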